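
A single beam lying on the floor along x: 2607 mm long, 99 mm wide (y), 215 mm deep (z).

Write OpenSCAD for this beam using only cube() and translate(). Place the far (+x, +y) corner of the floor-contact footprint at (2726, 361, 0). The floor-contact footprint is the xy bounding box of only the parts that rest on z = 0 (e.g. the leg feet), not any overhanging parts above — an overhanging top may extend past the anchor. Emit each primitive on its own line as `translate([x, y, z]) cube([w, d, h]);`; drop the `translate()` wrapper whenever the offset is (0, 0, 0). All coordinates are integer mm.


translate([119, 262, 0]) cube([2607, 99, 215]);


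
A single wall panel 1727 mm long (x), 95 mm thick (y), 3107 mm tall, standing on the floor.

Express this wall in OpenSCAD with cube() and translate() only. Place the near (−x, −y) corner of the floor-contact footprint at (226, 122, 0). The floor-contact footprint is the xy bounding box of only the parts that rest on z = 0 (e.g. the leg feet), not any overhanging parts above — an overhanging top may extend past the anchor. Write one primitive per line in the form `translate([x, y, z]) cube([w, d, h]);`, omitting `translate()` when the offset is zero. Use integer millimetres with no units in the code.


translate([226, 122, 0]) cube([1727, 95, 3107]);


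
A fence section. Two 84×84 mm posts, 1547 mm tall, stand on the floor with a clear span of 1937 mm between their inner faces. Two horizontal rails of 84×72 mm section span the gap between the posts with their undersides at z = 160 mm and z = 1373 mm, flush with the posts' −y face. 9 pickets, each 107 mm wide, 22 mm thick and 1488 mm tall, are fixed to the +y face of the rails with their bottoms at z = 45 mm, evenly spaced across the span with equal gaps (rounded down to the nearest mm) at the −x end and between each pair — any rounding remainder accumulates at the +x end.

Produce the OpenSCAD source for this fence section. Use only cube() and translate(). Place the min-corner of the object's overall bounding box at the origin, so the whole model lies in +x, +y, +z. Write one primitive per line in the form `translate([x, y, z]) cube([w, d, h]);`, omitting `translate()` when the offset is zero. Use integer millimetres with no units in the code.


cube([84, 84, 1547]);
translate([2021, 0, 0]) cube([84, 84, 1547]);
translate([84, 0, 160]) cube([1937, 84, 72]);
translate([84, 0, 1373]) cube([1937, 84, 72]);
translate([181, 84, 45]) cube([107, 22, 1488]);
translate([385, 84, 45]) cube([107, 22, 1488]);
translate([589, 84, 45]) cube([107, 22, 1488]);
translate([793, 84, 45]) cube([107, 22, 1488]);
translate([997, 84, 45]) cube([107, 22, 1488]);
translate([1201, 84, 45]) cube([107, 22, 1488]);
translate([1405, 84, 45]) cube([107, 22, 1488]);
translate([1609, 84, 45]) cube([107, 22, 1488]);
translate([1813, 84, 45]) cube([107, 22, 1488]);


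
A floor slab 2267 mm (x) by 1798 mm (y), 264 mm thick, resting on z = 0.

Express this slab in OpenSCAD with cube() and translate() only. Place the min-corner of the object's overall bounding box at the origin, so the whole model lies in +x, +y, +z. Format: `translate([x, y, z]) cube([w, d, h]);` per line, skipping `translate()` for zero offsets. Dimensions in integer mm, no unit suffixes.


cube([2267, 1798, 264]);


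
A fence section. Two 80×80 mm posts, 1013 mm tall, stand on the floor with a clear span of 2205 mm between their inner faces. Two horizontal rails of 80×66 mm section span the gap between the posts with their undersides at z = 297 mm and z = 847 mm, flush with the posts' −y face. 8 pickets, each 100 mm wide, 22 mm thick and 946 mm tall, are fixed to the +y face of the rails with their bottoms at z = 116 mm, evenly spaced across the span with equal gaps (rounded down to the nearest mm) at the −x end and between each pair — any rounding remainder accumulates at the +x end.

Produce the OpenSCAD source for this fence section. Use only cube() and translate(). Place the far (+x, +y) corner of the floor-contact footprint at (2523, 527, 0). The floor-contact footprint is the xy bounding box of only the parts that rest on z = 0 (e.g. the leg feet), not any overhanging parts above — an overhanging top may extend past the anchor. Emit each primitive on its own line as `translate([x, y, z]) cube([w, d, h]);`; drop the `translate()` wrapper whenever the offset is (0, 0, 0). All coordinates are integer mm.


translate([158, 447, 0]) cube([80, 80, 1013]);
translate([2443, 447, 0]) cube([80, 80, 1013]);
translate([238, 447, 297]) cube([2205, 80, 66]);
translate([238, 447, 847]) cube([2205, 80, 66]);
translate([394, 527, 116]) cube([100, 22, 946]);
translate([650, 527, 116]) cube([100, 22, 946]);
translate([906, 527, 116]) cube([100, 22, 946]);
translate([1162, 527, 116]) cube([100, 22, 946]);
translate([1418, 527, 116]) cube([100, 22, 946]);
translate([1674, 527, 116]) cube([100, 22, 946]);
translate([1930, 527, 116]) cube([100, 22, 946]);
translate([2186, 527, 116]) cube([100, 22, 946]);


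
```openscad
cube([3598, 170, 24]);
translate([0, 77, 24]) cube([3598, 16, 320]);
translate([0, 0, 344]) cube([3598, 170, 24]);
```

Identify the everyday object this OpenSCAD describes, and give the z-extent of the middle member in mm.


An I-beam. The web height is 320 mm.

Two wide flanges with a thin centred web — an I-beam. Overall 368 mm minus two 24 mm flanges gives a web of 368 − 2·24 = 320 mm.


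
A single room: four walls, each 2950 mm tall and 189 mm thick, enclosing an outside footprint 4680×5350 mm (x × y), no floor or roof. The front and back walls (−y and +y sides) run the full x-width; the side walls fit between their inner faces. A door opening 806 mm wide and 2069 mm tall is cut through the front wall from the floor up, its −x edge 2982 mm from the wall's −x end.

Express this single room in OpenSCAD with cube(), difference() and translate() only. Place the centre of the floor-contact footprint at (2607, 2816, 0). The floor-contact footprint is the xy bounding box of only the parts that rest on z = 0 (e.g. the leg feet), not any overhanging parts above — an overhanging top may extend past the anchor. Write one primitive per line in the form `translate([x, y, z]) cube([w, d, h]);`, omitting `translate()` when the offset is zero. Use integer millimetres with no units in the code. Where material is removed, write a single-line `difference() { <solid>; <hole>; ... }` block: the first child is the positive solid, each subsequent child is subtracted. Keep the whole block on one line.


difference() { translate([267, 141, 0]) cube([4680, 189, 2950]); translate([3249, 141, 0]) cube([806, 189, 2069]); }
translate([267, 5302, 0]) cube([4680, 189, 2950]);
translate([267, 330, 0]) cube([189, 4972, 2950]);
translate([4758, 330, 0]) cube([189, 4972, 2950]);


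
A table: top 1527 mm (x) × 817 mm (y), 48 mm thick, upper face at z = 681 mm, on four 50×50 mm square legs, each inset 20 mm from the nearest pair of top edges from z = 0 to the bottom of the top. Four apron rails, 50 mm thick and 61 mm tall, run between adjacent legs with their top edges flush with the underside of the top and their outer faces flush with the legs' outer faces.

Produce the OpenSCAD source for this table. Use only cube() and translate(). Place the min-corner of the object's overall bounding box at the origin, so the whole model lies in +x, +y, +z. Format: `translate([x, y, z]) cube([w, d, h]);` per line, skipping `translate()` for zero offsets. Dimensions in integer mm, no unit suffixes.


translate([0, 0, 633]) cube([1527, 817, 48]);
translate([20, 20, 0]) cube([50, 50, 633]);
translate([1457, 20, 0]) cube([50, 50, 633]);
translate([20, 747, 0]) cube([50, 50, 633]);
translate([1457, 747, 0]) cube([50, 50, 633]);
translate([70, 20, 572]) cube([1387, 50, 61]);
translate([70, 747, 572]) cube([1387, 50, 61]);
translate([20, 70, 572]) cube([50, 677, 61]);
translate([1457, 70, 572]) cube([50, 677, 61]);


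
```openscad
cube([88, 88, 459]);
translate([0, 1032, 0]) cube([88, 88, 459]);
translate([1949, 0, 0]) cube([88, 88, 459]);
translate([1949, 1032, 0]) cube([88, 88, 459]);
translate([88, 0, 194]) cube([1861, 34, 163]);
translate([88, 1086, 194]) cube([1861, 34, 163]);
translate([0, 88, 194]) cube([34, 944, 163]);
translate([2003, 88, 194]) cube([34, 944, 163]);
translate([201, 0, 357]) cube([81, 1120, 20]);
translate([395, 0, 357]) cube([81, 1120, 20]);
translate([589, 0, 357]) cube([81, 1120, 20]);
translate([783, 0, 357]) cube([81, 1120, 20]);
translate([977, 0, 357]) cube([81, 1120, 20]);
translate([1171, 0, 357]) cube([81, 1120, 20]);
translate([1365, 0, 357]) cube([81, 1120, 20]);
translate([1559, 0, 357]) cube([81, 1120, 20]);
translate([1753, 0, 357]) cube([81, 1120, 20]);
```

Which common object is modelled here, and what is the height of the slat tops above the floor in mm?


A bed frame. The slat-top height is 377 mm.

Four posts, four rails, and a row of slats — a bed frame. Slats sit on the rails at z = 194 + 163 = 357; with slat thickness 20, the top is 377 mm.


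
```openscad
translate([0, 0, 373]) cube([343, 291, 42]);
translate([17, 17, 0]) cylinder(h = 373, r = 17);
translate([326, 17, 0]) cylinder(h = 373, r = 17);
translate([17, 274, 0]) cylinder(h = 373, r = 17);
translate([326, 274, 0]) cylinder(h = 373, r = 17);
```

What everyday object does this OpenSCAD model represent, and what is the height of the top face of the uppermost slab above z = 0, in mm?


A stool. The seat height is 415 mm.

A 343×291×42 slab at z = 373 on four corner cylinders — a stool. The seat top is 373 + 42 = 415 mm.


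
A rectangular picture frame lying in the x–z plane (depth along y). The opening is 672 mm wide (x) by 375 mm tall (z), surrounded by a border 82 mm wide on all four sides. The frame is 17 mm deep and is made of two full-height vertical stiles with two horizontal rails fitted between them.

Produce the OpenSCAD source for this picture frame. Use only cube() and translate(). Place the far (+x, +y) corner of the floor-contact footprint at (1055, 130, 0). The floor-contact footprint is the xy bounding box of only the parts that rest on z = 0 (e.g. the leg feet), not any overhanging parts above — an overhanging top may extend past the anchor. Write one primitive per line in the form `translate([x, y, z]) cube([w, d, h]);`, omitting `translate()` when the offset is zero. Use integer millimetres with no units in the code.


translate([219, 113, 0]) cube([82, 17, 539]);
translate([973, 113, 0]) cube([82, 17, 539]);
translate([301, 113, 0]) cube([672, 17, 82]);
translate([301, 113, 457]) cube([672, 17, 82]);


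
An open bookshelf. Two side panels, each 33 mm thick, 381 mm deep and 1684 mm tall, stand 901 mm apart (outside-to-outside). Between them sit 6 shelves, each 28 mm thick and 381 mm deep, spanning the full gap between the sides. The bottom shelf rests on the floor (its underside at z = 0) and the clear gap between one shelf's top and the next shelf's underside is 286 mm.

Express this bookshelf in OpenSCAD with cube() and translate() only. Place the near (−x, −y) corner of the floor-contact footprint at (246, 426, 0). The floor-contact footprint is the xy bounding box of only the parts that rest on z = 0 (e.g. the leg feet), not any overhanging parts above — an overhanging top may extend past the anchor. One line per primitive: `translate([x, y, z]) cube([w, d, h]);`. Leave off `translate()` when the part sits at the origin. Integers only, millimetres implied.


translate([246, 426, 0]) cube([33, 381, 1684]);
translate([1114, 426, 0]) cube([33, 381, 1684]);
translate([279, 426, 0]) cube([835, 381, 28]);
translate([279, 426, 314]) cube([835, 381, 28]);
translate([279, 426, 628]) cube([835, 381, 28]);
translate([279, 426, 942]) cube([835, 381, 28]);
translate([279, 426, 1256]) cube([835, 381, 28]);
translate([279, 426, 1570]) cube([835, 381, 28]);


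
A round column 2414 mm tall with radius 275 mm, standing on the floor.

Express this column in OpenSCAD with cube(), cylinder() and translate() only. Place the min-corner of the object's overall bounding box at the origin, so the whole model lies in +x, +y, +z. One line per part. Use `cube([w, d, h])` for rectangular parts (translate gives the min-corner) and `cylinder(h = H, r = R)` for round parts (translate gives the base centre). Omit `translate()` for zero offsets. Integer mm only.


translate([275, 275, 0]) cylinder(h = 2414, r = 275);


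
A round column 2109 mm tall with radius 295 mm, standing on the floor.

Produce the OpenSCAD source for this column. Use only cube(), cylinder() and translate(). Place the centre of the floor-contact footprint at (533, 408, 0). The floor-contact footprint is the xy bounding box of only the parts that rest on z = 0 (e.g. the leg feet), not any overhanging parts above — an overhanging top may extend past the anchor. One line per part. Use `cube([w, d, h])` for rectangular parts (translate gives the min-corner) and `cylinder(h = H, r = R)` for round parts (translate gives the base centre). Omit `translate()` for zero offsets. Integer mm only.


translate([533, 408, 0]) cylinder(h = 2109, r = 295);


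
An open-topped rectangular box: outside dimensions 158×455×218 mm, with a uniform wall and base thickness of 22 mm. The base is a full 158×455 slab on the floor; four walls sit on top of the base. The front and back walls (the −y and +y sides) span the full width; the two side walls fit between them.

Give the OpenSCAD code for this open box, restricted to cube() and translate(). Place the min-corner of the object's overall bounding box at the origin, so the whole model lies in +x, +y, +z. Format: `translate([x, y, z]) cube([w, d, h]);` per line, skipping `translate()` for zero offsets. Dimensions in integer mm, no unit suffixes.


cube([158, 455, 22]);
translate([0, 0, 22]) cube([158, 22, 196]);
translate([0, 433, 22]) cube([158, 22, 196]);
translate([0, 22, 22]) cube([22, 411, 196]);
translate([136, 22, 22]) cube([22, 411, 196]);


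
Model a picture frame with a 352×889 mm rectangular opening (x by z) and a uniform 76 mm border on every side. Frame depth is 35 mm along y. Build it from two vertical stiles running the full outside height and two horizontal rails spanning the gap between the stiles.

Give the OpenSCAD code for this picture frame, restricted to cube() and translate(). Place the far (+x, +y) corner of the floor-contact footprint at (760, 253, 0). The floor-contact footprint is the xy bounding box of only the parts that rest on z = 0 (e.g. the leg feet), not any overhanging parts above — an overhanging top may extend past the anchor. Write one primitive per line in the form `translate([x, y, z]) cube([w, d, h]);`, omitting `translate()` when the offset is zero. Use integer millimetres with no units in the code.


translate([256, 218, 0]) cube([76, 35, 1041]);
translate([684, 218, 0]) cube([76, 35, 1041]);
translate([332, 218, 0]) cube([352, 35, 76]);
translate([332, 218, 965]) cube([352, 35, 76]);


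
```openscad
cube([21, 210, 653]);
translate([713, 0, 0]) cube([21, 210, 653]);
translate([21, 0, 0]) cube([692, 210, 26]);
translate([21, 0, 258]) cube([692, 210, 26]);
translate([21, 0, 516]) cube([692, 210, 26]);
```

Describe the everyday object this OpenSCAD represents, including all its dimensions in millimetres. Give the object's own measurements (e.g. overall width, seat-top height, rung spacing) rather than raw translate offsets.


An open bookshelf. Two side panels, each 21 mm thick, 210 mm deep and 653 mm tall, stand 734 mm apart (outside-to-outside). Between them sit 3 shelves, each 26 mm thick and 210 mm deep, spanning the full gap between the sides. The bottom shelf rests on the floor (its underside at z = 0) and the clear gap between one shelf's top and the next shelf's underside is 232 mm.


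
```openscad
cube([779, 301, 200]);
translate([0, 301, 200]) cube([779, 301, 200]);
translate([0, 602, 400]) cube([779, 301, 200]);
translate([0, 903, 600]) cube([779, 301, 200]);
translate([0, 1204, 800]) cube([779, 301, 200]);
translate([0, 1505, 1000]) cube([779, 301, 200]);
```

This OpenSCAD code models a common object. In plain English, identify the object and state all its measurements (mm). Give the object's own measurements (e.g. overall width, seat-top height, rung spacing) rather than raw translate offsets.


A straight staircase of 6 solid steps. Each step is 779 mm wide (x), 301 mm deep (y, the going) and 200 mm tall (the rise). The first step rests on the floor; each subsequent step sits one going further in +y and one rise higher in +z, directly behind and above the previous step with no overlap.


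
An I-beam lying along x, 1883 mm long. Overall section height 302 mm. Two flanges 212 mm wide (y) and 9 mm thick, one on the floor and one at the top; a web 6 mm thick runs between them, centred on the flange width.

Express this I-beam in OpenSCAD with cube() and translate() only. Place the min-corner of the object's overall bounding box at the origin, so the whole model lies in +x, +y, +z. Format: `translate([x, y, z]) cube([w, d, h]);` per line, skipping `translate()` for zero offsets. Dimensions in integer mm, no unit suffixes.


cube([1883, 212, 9]);
translate([0, 103, 9]) cube([1883, 6, 284]);
translate([0, 0, 293]) cube([1883, 212, 9]);


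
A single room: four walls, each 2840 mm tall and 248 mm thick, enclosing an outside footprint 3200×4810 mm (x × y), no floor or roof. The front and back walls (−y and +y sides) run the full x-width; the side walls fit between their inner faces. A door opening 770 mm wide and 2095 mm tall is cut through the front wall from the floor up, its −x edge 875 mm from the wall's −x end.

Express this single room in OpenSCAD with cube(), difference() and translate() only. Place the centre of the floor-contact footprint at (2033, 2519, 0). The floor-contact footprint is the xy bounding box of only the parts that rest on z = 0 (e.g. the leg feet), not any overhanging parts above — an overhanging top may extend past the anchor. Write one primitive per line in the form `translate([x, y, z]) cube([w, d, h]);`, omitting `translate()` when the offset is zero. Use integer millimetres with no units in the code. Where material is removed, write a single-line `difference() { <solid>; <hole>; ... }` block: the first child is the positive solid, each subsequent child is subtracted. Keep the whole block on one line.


difference() { translate([433, 114, 0]) cube([3200, 248, 2840]); translate([1308, 114, 0]) cube([770, 248, 2095]); }
translate([433, 4676, 0]) cube([3200, 248, 2840]);
translate([433, 362, 0]) cube([248, 4314, 2840]);
translate([3385, 362, 0]) cube([248, 4314, 2840]);


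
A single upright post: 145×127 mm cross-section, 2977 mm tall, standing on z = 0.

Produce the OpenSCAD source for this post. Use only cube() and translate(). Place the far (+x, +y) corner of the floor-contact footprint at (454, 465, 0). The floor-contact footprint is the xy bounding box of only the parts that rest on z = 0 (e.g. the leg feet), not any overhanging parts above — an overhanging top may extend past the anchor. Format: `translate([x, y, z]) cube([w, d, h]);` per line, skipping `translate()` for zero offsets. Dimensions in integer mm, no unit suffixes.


translate([309, 338, 0]) cube([145, 127, 2977]);


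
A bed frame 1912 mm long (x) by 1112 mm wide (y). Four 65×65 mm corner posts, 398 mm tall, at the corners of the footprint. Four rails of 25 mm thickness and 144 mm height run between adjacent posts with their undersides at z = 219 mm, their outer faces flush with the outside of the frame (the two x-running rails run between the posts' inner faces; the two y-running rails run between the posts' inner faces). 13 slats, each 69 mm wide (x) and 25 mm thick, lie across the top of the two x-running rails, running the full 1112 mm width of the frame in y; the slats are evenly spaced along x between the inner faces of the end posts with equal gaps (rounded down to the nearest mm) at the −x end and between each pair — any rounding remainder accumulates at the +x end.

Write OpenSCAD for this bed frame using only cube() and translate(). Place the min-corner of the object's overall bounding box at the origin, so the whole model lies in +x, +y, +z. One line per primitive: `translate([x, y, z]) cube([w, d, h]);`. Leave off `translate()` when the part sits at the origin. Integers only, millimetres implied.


cube([65, 65, 398]);
translate([0, 1047, 0]) cube([65, 65, 398]);
translate([1847, 0, 0]) cube([65, 65, 398]);
translate([1847, 1047, 0]) cube([65, 65, 398]);
translate([65, 0, 219]) cube([1782, 25, 144]);
translate([65, 1087, 219]) cube([1782, 25, 144]);
translate([0, 65, 219]) cube([25, 982, 144]);
translate([1887, 65, 219]) cube([25, 982, 144]);
translate([128, 0, 363]) cube([69, 1112, 25]);
translate([260, 0, 363]) cube([69, 1112, 25]);
translate([392, 0, 363]) cube([69, 1112, 25]);
translate([524, 0, 363]) cube([69, 1112, 25]);
translate([656, 0, 363]) cube([69, 1112, 25]);
translate([788, 0, 363]) cube([69, 1112, 25]);
translate([920, 0, 363]) cube([69, 1112, 25]);
translate([1052, 0, 363]) cube([69, 1112, 25]);
translate([1184, 0, 363]) cube([69, 1112, 25]);
translate([1316, 0, 363]) cube([69, 1112, 25]);
translate([1448, 0, 363]) cube([69, 1112, 25]);
translate([1580, 0, 363]) cube([69, 1112, 25]);
translate([1712, 0, 363]) cube([69, 1112, 25]);


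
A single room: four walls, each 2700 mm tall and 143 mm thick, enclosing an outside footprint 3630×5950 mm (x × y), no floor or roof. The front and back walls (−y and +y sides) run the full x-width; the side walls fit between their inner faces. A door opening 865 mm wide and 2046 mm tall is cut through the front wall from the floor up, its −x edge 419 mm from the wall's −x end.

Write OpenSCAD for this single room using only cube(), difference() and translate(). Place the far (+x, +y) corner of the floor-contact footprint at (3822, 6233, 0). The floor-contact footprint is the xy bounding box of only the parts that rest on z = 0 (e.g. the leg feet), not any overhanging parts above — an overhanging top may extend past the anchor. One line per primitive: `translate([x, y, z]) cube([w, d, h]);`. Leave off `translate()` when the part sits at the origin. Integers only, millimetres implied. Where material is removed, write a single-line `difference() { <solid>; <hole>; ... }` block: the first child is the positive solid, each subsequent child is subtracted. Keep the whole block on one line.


difference() { translate([192, 283, 0]) cube([3630, 143, 2700]); translate([611, 283, 0]) cube([865, 143, 2046]); }
translate([192, 6090, 0]) cube([3630, 143, 2700]);
translate([192, 426, 0]) cube([143, 5664, 2700]);
translate([3679, 426, 0]) cube([143, 5664, 2700]);


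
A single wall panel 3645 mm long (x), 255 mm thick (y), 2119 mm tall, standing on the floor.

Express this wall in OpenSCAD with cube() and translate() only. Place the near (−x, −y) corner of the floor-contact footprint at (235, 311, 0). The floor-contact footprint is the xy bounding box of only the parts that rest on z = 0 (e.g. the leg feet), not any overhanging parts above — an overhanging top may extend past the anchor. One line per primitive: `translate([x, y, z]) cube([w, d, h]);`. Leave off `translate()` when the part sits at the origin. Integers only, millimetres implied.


translate([235, 311, 0]) cube([3645, 255, 2119]);


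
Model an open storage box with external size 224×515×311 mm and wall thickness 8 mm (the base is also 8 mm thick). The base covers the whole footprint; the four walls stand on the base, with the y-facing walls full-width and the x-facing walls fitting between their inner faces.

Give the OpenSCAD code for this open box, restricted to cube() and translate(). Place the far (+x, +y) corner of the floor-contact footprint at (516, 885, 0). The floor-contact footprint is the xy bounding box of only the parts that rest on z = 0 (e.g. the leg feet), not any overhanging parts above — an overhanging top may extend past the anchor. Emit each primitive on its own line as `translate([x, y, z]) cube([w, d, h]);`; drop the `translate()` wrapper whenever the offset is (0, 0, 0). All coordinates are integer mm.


translate([292, 370, 0]) cube([224, 515, 8]);
translate([292, 370, 8]) cube([224, 8, 303]);
translate([292, 877, 8]) cube([224, 8, 303]);
translate([292, 378, 8]) cube([8, 499, 303]);
translate([508, 378, 8]) cube([8, 499, 303]);


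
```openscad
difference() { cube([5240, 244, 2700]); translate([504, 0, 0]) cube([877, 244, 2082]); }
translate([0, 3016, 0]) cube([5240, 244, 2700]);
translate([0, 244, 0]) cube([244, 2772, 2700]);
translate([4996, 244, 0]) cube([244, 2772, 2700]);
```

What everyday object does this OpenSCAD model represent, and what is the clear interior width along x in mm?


A single room. The interior width is 4752 mm.

Four walls enclosing a rectangle with a door in the front wall — a room. Outside width 5240 minus two 244 mm walls gives 4752 mm.


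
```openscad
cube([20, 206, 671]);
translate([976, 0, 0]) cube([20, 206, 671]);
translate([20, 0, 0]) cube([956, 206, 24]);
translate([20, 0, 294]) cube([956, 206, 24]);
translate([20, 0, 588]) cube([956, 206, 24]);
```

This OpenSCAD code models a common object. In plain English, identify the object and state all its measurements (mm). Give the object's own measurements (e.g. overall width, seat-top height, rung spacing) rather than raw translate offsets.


An open bookshelf. Two side panels, each 20 mm thick, 206 mm deep and 671 mm tall, stand 996 mm apart (outside-to-outside). Between them sit 3 shelves, each 24 mm thick and 206 mm deep, spanning the full gap between the sides. The bottom shelf rests on the floor (its underside at z = 0) and the clear gap between one shelf's top and the next shelf's underside is 270 mm.


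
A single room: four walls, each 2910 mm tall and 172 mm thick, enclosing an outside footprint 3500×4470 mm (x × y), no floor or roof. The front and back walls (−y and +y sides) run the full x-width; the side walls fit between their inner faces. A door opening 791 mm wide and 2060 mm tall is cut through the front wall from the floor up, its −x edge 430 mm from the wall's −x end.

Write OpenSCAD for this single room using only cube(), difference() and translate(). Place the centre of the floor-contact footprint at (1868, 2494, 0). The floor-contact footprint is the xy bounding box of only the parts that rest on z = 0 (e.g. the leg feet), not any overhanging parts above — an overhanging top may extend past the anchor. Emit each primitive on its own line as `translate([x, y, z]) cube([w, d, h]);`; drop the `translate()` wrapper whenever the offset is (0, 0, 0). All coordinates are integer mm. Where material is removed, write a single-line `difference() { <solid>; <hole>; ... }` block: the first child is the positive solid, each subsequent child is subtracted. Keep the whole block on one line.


difference() { translate([118, 259, 0]) cube([3500, 172, 2910]); translate([548, 259, 0]) cube([791, 172, 2060]); }
translate([118, 4557, 0]) cube([3500, 172, 2910]);
translate([118, 431, 0]) cube([172, 4126, 2910]);
translate([3446, 431, 0]) cube([172, 4126, 2910]);


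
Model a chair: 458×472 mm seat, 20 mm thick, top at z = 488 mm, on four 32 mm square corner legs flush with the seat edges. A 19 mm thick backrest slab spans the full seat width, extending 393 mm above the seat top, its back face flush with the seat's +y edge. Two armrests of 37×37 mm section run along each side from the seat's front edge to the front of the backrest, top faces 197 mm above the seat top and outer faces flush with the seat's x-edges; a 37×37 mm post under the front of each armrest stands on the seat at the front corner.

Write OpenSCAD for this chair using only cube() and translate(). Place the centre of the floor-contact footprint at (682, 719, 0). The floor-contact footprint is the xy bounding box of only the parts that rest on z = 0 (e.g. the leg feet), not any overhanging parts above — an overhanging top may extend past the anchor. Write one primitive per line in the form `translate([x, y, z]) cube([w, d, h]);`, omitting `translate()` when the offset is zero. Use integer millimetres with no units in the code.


translate([453, 483, 468]) cube([458, 472, 20]);
translate([453, 483, 0]) cube([32, 32, 468]);
translate([879, 483, 0]) cube([32, 32, 468]);
translate([453, 923, 0]) cube([32, 32, 468]);
translate([879, 923, 0]) cube([32, 32, 468]);
translate([453, 936, 488]) cube([458, 19, 393]);
translate([453, 483, 648]) cube([37, 453, 37]);
translate([874, 483, 648]) cube([37, 453, 37]);
translate([453, 483, 488]) cube([37, 37, 160]);
translate([874, 483, 488]) cube([37, 37, 160]);


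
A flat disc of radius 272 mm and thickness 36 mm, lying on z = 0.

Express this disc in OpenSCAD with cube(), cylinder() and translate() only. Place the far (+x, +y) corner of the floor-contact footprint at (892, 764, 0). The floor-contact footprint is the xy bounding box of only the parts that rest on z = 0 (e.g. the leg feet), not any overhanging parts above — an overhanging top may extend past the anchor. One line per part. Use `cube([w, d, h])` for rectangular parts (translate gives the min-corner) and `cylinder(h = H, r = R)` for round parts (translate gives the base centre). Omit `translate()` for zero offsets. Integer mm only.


translate([620, 492, 0]) cylinder(h = 36, r = 272);


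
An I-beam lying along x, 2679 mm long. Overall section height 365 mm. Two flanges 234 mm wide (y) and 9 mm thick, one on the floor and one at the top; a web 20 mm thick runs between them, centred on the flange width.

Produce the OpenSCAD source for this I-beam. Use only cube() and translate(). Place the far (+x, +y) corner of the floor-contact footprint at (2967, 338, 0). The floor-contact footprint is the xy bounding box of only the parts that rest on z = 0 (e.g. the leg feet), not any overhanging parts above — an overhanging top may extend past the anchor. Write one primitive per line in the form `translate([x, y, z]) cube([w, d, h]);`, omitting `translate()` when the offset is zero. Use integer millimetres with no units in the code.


translate([288, 104, 0]) cube([2679, 234, 9]);
translate([288, 211, 9]) cube([2679, 20, 347]);
translate([288, 104, 356]) cube([2679, 234, 9]);


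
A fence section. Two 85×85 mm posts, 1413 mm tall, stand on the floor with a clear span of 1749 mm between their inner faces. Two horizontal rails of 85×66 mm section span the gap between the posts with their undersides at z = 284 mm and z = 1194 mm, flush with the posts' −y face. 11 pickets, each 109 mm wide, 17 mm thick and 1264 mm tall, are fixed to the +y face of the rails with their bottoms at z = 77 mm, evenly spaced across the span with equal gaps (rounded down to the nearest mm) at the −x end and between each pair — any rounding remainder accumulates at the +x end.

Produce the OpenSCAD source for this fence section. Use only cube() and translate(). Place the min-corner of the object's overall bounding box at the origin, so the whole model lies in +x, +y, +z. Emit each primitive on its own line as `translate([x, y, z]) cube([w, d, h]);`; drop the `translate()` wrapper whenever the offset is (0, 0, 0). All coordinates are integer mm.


cube([85, 85, 1413]);
translate([1834, 0, 0]) cube([85, 85, 1413]);
translate([85, 0, 284]) cube([1749, 85, 66]);
translate([85, 0, 1194]) cube([1749, 85, 66]);
translate([130, 85, 77]) cube([109, 17, 1264]);
translate([284, 85, 77]) cube([109, 17, 1264]);
translate([438, 85, 77]) cube([109, 17, 1264]);
translate([592, 85, 77]) cube([109, 17, 1264]);
translate([746, 85, 77]) cube([109, 17, 1264]);
translate([900, 85, 77]) cube([109, 17, 1264]);
translate([1054, 85, 77]) cube([109, 17, 1264]);
translate([1208, 85, 77]) cube([109, 17, 1264]);
translate([1362, 85, 77]) cube([109, 17, 1264]);
translate([1516, 85, 77]) cube([109, 17, 1264]);
translate([1670, 85, 77]) cube([109, 17, 1264]);


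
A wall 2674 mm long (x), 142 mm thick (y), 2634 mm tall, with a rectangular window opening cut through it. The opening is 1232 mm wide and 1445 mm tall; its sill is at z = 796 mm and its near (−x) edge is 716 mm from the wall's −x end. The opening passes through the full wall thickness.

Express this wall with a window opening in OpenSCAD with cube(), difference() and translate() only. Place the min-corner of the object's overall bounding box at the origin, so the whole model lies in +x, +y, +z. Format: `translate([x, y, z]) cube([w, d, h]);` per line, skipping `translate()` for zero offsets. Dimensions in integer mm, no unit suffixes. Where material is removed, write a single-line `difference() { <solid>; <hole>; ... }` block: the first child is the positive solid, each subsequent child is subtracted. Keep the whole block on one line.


difference() { cube([2674, 142, 2634]); translate([716, 0, 796]) cube([1232, 142, 1445]); }


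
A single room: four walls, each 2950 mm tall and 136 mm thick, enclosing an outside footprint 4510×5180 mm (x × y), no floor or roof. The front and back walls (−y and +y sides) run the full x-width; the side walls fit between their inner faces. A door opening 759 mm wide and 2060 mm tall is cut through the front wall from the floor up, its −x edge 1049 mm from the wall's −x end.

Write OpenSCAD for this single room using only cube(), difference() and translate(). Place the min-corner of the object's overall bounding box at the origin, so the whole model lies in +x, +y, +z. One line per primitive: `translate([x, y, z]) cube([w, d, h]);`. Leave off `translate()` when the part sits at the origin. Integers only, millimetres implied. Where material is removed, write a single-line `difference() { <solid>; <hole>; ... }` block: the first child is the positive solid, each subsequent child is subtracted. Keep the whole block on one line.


difference() { cube([4510, 136, 2950]); translate([1049, 0, 0]) cube([759, 136, 2060]); }
translate([0, 5044, 0]) cube([4510, 136, 2950]);
translate([0, 136, 0]) cube([136, 4908, 2950]);
translate([4374, 136, 0]) cube([136, 4908, 2950]);


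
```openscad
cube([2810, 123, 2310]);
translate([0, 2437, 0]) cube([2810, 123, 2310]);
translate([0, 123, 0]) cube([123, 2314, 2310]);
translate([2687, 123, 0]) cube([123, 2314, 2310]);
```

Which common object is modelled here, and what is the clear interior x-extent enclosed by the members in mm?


A house (or room) frame. The interior width is 2564 mm.

Four 2310 mm walls enclosing a rectangle with no floor or roof — a room or house frame. Outside width is 2810 mm and wall thickness is 123 mm, so the interior width is 2810 − 2 × 123 = 2564 mm.


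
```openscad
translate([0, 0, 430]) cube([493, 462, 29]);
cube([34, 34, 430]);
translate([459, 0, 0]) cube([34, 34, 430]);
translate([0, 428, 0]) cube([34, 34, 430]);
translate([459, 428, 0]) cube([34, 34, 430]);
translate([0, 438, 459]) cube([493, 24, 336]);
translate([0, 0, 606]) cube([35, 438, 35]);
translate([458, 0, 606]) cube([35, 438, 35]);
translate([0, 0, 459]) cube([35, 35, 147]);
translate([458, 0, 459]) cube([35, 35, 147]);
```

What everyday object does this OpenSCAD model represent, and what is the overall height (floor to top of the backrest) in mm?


A chair. The overall height is 795 mm.

A slab on four corner posts with a tall panel at the back — a chair. The seat slab sits at z = 430 with thickness 29, and the 336 mm backrest starts at the seat top, so the overall height is 430 + 29 + 336 = 795 mm.


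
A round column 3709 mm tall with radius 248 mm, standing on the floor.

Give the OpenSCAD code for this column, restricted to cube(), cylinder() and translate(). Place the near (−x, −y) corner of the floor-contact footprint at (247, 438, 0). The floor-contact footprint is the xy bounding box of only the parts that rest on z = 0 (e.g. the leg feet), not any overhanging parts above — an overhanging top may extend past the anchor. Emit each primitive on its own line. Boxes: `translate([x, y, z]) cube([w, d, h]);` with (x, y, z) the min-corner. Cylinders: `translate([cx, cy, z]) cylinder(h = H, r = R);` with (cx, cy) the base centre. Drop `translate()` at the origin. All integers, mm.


translate([495, 686, 0]) cylinder(h = 3709, r = 248);


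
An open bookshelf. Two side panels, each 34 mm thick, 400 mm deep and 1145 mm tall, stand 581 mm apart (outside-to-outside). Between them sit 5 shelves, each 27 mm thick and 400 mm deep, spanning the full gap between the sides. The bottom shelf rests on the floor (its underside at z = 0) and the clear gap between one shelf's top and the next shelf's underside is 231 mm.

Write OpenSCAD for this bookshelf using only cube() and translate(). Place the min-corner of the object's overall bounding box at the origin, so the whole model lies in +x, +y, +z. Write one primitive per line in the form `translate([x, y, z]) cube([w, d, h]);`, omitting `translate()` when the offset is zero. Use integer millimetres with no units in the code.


cube([34, 400, 1145]);
translate([547, 0, 0]) cube([34, 400, 1145]);
translate([34, 0, 0]) cube([513, 400, 27]);
translate([34, 0, 258]) cube([513, 400, 27]);
translate([34, 0, 516]) cube([513, 400, 27]);
translate([34, 0, 774]) cube([513, 400, 27]);
translate([34, 0, 1032]) cube([513, 400, 27]);


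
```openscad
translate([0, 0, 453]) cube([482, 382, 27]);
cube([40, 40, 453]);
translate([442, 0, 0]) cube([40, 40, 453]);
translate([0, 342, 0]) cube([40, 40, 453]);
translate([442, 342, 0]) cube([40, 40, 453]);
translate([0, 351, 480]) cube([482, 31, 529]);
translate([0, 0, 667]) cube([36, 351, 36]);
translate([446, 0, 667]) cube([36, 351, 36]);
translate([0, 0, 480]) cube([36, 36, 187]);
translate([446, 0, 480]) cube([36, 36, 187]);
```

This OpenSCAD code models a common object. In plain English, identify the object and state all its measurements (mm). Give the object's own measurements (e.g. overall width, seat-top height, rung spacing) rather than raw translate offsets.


A chair. The seat is a 482×382×27 mm slab with its top at z = 480 mm, on four 40×40 mm corner legs (flush with the seat edges, standing on z = 0). A flat backrest 31 mm thick, 529 mm tall, spans the full seat width and rises from the seat top along its +y edge, rear face flush with the rear of the seat. Two armrests of 36×36 mm section run along each side from the seat's front edge to the front of the backrest, top faces 223 mm above the seat top and outer faces flush with the seat's x-edges; a 36×36 mm post under the front of each armrest stands on the seat at the front corner.


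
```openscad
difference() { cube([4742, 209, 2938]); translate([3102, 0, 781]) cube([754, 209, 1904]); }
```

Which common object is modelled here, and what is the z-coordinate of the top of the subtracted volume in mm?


A wall with a window opening. The window head height is 2685 mm.

A wall with a rectangular opening subtracted — a window. Sill at z = 781, opening 1904 mm tall, so the head is at 781 + 1904 = 2685 mm.


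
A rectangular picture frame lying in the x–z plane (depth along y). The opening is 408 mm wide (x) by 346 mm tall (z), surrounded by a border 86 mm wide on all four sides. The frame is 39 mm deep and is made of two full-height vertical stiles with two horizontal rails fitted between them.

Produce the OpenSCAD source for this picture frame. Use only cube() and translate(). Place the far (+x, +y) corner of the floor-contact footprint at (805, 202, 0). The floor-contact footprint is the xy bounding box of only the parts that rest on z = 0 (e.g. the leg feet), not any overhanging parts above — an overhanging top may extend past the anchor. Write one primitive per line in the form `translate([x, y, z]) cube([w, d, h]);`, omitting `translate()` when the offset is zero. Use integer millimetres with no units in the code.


translate([225, 163, 0]) cube([86, 39, 518]);
translate([719, 163, 0]) cube([86, 39, 518]);
translate([311, 163, 0]) cube([408, 39, 86]);
translate([311, 163, 432]) cube([408, 39, 86]);


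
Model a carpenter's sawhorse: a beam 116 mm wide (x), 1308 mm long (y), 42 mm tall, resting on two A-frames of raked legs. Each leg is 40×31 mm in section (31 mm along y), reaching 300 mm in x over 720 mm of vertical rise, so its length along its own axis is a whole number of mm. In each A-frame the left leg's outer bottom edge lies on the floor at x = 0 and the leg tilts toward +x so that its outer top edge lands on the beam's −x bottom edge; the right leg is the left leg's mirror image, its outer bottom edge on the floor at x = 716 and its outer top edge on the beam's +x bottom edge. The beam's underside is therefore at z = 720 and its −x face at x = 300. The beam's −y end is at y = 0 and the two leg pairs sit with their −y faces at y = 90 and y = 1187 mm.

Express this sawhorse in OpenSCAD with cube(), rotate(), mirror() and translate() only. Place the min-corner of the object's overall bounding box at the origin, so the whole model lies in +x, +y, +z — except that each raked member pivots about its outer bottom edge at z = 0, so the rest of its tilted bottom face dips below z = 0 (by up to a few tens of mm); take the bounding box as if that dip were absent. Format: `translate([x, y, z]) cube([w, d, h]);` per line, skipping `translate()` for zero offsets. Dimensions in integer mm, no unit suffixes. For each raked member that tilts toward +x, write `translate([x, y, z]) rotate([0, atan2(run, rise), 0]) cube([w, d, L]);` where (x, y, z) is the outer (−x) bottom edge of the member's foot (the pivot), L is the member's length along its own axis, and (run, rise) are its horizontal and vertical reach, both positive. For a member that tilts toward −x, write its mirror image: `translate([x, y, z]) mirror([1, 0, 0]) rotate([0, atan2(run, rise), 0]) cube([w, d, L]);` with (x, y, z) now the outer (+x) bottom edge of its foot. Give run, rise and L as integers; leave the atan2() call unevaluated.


translate([300, 0, 720]) cube([116, 1308, 42]);
translate([0, 90, 0]) rotate([0, atan2(300, 720), 0]) cube([40, 31, 780]);
translate([716, 90, 0]) mirror([1, 0, 0]) rotate([0, atan2(300, 720), 0]) cube([40, 31, 780]);
translate([0, 1187, 0]) rotate([0, atan2(300, 720), 0]) cube([40, 31, 780]);
translate([716, 1187, 0]) mirror([1, 0, 0]) rotate([0, atan2(300, 720), 0]) cube([40, 31, 780]);
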